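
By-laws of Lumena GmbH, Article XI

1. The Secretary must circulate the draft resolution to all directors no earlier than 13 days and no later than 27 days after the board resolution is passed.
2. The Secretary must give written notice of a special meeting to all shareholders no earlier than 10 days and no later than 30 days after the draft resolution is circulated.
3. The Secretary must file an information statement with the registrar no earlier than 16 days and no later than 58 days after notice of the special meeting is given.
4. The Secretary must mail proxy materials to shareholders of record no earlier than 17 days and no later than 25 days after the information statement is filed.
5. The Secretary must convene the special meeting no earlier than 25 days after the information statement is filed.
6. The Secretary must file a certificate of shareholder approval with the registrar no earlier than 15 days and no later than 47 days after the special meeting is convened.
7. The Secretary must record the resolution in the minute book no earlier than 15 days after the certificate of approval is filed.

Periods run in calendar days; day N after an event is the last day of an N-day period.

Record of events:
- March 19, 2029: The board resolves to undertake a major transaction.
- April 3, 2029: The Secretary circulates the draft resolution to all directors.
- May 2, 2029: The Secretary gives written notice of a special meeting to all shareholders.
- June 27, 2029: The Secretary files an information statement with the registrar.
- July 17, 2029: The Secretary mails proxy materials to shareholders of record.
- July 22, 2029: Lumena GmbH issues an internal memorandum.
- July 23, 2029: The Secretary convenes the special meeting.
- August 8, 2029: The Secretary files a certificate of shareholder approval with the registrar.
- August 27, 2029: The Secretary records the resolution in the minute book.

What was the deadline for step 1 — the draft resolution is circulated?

Step 1 runs from March 19, 2029, when the board resolution is passed. The window is 13–27 days after March 19, 2029; it closes on April 15, 2029.

April 15, 2029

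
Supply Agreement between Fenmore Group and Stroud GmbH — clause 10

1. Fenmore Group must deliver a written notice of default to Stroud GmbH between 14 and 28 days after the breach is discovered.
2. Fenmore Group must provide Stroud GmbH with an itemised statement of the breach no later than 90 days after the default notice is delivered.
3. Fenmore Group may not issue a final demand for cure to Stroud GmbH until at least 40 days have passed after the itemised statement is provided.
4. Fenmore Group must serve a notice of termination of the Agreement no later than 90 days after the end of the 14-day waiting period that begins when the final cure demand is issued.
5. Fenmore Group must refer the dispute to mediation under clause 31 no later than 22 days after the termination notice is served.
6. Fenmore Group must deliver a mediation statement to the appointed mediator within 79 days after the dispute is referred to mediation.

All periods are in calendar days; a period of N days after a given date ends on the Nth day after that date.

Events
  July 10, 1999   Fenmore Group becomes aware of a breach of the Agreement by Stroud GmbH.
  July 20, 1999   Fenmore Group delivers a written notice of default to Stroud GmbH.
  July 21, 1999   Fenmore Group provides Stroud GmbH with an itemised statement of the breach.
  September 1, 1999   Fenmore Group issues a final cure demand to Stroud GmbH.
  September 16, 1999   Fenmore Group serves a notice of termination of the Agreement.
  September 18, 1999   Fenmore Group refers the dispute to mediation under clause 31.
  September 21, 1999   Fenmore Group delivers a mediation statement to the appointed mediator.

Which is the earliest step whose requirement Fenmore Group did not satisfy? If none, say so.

Step 1

Step 1 — 14 and 28 days from July 10, 1999 (when the breach is discovered) are July 24, 1999 and August 7, 1999 respectively; July 20, 1999 is 4 days too early.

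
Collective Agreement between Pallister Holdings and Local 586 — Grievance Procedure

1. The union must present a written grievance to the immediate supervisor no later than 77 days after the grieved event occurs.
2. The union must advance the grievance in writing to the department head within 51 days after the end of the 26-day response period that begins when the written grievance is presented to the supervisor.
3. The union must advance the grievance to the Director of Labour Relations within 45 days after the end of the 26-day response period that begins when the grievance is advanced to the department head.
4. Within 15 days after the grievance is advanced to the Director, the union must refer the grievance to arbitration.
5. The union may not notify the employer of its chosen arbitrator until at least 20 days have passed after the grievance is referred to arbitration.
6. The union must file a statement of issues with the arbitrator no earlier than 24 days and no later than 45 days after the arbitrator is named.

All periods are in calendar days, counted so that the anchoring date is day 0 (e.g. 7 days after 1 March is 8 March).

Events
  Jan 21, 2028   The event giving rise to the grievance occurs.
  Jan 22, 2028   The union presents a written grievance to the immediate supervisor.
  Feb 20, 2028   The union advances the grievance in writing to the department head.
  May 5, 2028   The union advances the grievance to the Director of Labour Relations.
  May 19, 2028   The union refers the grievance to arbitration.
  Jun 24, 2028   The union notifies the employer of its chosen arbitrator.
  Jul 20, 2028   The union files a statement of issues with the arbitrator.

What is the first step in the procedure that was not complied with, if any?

Step 1 — counting 77 days from Jan 21, 2028 (when the grieved event occurs) gives a deadline of Apr 7, 2028; Jan 22, 2028 is within that limit.
Step 2 — counting 51 days from Feb 17, 2028 (end of the 26-day response period, which began when the written grievance is presented to the supervisor on Jan 22, 2028) gives a deadline of Apr 8, 2028; completed Feb 20, 2028, before the deadline.
Step 3 — counting 45 days from Mar 17, 2028 (end of the 26-day response period, which began when the grievance is advanced to the department head on Feb 20, 2028) gives a deadline of May 1, 2028; not done until May 5, 2028, 4 days after the deadline.
No need to go further; step 3 was not satisfied.

Step 3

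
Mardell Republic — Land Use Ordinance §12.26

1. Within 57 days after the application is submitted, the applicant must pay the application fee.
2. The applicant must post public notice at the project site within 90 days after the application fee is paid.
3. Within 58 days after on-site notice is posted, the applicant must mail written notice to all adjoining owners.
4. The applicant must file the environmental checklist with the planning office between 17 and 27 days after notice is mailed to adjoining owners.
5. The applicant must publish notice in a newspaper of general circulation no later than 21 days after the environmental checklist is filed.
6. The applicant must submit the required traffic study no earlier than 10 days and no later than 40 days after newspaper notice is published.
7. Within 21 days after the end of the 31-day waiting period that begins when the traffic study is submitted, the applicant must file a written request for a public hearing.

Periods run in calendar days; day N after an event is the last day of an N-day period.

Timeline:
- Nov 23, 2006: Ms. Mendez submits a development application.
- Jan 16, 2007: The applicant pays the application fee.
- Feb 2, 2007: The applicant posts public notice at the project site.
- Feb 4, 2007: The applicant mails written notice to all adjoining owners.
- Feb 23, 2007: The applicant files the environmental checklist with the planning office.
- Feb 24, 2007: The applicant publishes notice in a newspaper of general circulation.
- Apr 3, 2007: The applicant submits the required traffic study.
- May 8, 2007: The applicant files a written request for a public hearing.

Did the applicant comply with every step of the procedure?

Yes

Step 1 — counting 57 days from Nov 23, 2006 (when the application is submitted) gives a deadline of Jan 19, 2007; done Jan 16, 2007 — timely.
Step 2 — counting 90 days from Jan 16, 2007 (when the application fee is paid) gives a deadline of Apr 16, 2007; done Feb 2, 2007 — timely.
Step 3 — counting 58 days from Feb 2, 2007 (when on-site notice is posted) gives a deadline of Apr 1, 2007; Feb 4, 2007 is within that limit.
Step 4 — 17 and 27 days from Feb 4, 2007 (when notice is mailed to adjoining owners) are Feb 21, 2007 and Mar 3, 2007 respectively; done Feb 23, 2007 — within the window.
Step 5 — counting 21 days from Feb 23, 2007 (when the environmental checklist is filed) gives a deadline of Mar 16, 2007; Feb 24, 2007 is within that limit.
Step 6 — 10 and 40 days from Feb 24, 2007 (when newspaper notice is published) are Mar 6, 2007 and Apr 5, 2007 respectively; done Apr 3, 2007 — within the window.
Step 7 — counting 21 days from May 4, 2007 (end of the 31-day waiting period, which began when the traffic study is submitted on Apr 3, 2007) gives a deadline of May 25, 2007; done May 8, 2007 — timely.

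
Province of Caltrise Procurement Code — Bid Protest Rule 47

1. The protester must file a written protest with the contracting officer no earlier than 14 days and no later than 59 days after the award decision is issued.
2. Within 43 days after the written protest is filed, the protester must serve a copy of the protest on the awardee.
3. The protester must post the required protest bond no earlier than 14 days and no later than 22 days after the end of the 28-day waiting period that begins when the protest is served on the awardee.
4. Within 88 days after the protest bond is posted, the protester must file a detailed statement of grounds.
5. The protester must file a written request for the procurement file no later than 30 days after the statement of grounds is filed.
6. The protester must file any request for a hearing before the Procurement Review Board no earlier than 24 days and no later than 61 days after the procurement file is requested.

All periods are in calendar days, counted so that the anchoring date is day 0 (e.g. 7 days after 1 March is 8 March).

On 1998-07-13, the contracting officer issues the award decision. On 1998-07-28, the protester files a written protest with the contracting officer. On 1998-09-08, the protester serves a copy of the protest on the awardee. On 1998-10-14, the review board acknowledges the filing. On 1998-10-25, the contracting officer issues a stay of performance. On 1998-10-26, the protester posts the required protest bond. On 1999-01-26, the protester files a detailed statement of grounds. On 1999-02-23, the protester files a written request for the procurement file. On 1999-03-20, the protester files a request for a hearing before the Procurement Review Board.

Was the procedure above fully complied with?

No

Step 1 — 14 and 59 days from 1998-07-13 (when the award decision is issued) are 1998-07-27 and 1998-09-10 respectively; done 1998-07-28, which is between those dates.
Step 2 — counting 43 days from 1998-07-28 (when the written protest is filed) gives a deadline of 1998-09-09; completed 1998-09-08, before the deadline.
Step 3 — 14 and 22 days from 1998-10-06 (end of the 28-day waiting period, which began when the protest is served on the awardee on 1998-09-08) are 1998-10-20 and 1998-10-28 respectively; 1998-10-26 falls inside that range.
Step 4 — counting 88 days from 1998-10-26 (when the protest bond is posted) gives a deadline of 1999-01-22; not done until 1999-01-26, 4 days after the deadline.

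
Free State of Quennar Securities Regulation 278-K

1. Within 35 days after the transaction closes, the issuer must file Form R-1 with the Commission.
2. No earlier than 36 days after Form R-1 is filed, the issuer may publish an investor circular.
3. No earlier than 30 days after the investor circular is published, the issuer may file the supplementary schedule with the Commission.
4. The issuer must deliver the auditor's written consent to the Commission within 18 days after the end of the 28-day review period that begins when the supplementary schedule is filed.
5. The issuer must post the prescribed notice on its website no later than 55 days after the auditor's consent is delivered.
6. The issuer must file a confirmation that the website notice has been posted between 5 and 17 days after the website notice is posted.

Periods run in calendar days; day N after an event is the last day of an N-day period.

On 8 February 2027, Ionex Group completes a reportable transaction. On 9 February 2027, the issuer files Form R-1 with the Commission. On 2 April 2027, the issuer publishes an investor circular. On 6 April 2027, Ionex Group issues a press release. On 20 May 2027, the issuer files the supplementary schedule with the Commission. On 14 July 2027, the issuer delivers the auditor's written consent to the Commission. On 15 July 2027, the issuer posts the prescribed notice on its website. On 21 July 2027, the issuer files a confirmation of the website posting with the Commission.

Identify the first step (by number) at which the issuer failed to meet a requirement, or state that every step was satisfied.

Step 4

(1) due by 8 February 2027 + 35 days = 15 March 2027; completed 9 February 2027, before the deadline.
(2) permitted from 9 February 2027 + 36 days = 17 March 2027 onward; 2 April 2027 is on or after that date.
(3) permitted from 2 April 2027 + 30 days = 2 May 2027 onward; done 20 May 2027, after the minimum wait.
(4) due by 17 June 2027 + 18 days = 5 July 2027; done 14 July 2027 — 9 days late.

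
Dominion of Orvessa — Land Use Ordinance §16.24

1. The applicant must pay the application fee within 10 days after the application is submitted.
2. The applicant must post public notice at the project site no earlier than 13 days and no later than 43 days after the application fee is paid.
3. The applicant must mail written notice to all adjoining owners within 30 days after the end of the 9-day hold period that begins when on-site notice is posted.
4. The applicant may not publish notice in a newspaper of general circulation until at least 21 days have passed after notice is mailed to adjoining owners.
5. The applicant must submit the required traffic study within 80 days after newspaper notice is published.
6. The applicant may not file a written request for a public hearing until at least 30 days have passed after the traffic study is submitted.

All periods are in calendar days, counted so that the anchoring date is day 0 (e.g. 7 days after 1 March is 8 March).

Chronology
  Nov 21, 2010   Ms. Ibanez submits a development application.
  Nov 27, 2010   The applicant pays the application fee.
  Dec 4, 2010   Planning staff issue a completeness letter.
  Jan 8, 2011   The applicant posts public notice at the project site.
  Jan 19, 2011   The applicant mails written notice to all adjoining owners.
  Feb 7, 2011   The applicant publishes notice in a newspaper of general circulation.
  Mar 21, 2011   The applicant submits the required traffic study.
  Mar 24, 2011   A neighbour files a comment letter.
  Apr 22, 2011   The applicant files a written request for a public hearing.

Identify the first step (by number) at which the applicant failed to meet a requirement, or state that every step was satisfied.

Step 4

Step 1: 10 days after Nov 21, 2010 (when the application is submitted) is Dec 1, 2010; completed Nov 27, 2010, before the deadline.
Step 2: the window is 13–43 days after Nov 27, 2010 (when the application fee is paid), so Dec 10, 2010 through Jan 9, 2011; Jan 8, 2011 falls inside that range.
Step 3: 30 days after Jan 17, 2011 (end of the 9-day hold period, which began when on-site notice is posted on Jan 8, 2011) is Feb 16, 2011; done Jan 19, 2011 — timely.
Step 4: the earliest permitted date is 21 days after Jan 19, 2011 (when notice is mailed to adjoining owners), i.e. Feb 9, 2011; Feb 7, 2011 is 2 days before the earliest permitted date.
That is the first point of non-compliance.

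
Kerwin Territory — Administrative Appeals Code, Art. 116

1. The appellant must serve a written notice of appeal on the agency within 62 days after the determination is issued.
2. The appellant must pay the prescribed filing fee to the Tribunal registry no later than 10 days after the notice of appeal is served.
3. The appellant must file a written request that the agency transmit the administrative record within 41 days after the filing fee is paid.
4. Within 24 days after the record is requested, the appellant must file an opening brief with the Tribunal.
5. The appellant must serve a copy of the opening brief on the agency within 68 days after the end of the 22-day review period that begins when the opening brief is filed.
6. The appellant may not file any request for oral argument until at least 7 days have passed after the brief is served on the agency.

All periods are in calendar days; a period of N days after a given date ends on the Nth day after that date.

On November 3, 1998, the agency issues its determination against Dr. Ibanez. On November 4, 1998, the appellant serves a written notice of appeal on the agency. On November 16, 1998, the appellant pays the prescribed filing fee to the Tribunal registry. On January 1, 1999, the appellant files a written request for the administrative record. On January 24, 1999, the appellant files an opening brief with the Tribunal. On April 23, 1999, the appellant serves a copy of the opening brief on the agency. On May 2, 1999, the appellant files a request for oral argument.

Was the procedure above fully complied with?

Step 1 — counting 62 days from November 3, 1998 (when the determination is issued) gives a deadline of January 4, 1999; completed November 4, 1998, before the deadline.
Step 2 — counting 10 days from November 4, 1998 (when the notice of appeal is served) gives a deadline of November 14, 1998; not done until November 16, 1998, 2 days after the deadline.
The procedure was therefore not followed at step 2.

No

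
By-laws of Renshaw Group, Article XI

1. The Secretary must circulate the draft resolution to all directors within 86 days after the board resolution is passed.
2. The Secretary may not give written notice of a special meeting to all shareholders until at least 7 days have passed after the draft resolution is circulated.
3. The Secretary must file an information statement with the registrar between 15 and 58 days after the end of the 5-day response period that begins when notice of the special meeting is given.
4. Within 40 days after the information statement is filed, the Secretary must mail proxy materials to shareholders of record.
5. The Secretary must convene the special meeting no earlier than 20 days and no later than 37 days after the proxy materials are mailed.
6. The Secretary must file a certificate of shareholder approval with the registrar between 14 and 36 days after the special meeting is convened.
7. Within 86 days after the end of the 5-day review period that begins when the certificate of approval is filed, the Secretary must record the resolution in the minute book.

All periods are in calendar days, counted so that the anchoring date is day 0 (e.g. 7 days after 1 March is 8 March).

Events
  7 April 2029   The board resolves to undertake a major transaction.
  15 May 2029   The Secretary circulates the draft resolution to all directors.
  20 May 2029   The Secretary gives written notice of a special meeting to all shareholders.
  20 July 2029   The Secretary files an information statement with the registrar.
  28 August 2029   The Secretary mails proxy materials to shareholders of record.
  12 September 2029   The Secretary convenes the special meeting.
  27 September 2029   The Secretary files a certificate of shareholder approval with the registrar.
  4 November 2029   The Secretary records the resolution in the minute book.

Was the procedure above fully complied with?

Step 1: 86 days after 7 April 2029 (when the board resolution is passed) is 2 July 2029; 15 May 2029 is within that limit.
Step 2: the earliest permitted date is 7 days after 15 May 2029 (when the draft resolution is circulated), i.e. 22 May 2029; acted on 20 May 2029, 2 days prematurely.

No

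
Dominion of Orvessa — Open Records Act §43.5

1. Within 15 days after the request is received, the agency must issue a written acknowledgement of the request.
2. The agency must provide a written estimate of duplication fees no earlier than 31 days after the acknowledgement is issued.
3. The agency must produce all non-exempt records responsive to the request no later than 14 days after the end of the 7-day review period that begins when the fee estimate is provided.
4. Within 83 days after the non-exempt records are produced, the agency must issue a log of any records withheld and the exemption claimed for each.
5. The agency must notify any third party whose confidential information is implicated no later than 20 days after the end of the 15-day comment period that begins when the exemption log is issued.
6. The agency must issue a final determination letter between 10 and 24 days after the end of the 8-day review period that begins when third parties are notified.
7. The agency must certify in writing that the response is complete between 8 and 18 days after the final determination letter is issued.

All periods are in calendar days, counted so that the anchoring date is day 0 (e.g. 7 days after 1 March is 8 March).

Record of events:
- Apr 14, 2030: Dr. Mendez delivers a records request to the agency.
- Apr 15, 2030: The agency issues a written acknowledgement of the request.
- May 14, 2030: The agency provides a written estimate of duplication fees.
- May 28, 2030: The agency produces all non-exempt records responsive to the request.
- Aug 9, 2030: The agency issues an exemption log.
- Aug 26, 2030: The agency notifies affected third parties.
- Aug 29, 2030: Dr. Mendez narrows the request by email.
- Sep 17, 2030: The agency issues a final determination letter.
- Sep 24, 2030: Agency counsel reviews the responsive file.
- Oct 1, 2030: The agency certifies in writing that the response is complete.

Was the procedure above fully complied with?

Step 1: 15 days after Apr 14, 2030 (when the request is received) is Apr 29, 2030; done Apr 15, 2030 — timely.
Step 2: the earliest permitted date is 31 days after Apr 15, 2030 (when the acknowledgement is issued), i.e. May 16, 2030; done May 14, 2030 — 2 days too early.

No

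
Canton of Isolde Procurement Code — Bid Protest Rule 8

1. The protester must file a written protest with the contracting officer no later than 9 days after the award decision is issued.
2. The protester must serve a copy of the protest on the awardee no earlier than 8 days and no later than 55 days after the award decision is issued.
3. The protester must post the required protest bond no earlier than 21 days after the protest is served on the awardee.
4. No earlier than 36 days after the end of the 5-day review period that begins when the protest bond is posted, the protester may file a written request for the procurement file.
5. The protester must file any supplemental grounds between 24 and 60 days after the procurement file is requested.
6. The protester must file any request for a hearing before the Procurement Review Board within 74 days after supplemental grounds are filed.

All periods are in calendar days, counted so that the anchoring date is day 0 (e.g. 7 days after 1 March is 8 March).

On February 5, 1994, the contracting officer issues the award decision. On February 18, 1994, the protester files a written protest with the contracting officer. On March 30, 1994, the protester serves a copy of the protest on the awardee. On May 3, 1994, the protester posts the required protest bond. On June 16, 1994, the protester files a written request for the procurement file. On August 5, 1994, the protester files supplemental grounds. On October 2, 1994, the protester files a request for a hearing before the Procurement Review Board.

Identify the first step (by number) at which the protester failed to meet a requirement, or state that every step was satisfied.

Step 1: 9 days after February 5, 1994 (when the award decision is issued) is February 14, 1994; done February 18, 1994 — 4 days late.

Step 1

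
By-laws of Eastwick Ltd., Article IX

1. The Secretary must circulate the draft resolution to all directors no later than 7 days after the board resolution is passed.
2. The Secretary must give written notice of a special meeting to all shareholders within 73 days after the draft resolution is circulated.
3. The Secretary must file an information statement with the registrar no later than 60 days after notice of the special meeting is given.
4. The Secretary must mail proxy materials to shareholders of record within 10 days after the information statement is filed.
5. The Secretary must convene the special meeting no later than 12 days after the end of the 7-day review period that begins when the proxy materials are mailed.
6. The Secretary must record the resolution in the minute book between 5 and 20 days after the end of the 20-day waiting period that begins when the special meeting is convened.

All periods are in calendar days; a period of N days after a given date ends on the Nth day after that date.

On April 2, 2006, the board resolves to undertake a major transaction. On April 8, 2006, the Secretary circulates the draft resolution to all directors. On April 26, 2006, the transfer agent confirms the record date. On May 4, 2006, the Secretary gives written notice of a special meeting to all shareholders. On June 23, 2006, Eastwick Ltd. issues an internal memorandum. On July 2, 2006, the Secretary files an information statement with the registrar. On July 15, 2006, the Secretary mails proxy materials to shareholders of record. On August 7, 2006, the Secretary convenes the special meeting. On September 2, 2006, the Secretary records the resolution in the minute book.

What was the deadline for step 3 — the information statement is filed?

Step 3 runs from May 4, 2006, when notice of the special meeting is given. 60 days after May 4, 2006 is July 3, 2006.

July 3, 2006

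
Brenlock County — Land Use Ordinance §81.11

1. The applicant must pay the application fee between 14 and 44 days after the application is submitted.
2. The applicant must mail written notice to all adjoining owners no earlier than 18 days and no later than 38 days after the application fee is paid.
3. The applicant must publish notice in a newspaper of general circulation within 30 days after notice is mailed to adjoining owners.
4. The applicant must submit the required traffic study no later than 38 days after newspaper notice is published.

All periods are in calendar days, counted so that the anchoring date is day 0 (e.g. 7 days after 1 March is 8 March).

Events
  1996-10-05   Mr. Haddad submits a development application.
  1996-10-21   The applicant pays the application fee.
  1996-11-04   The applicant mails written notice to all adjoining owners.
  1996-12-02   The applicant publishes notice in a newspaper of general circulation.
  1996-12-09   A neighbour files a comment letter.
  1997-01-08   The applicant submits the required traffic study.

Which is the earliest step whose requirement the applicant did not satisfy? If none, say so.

(1) the permitted window runs from 1996-10-05 + 14 = 1996-10-19 to 1996-10-05 + 44 = 1996-11-18; done 1996-10-21 — within the window.
(2) the permitted window runs from 1996-10-21 + 18 = 1996-11-08 to 1996-10-21 + 38 = 1996-11-28; 1996-11-04 is 4 days too early.
Later steps need not be reached.

Step 2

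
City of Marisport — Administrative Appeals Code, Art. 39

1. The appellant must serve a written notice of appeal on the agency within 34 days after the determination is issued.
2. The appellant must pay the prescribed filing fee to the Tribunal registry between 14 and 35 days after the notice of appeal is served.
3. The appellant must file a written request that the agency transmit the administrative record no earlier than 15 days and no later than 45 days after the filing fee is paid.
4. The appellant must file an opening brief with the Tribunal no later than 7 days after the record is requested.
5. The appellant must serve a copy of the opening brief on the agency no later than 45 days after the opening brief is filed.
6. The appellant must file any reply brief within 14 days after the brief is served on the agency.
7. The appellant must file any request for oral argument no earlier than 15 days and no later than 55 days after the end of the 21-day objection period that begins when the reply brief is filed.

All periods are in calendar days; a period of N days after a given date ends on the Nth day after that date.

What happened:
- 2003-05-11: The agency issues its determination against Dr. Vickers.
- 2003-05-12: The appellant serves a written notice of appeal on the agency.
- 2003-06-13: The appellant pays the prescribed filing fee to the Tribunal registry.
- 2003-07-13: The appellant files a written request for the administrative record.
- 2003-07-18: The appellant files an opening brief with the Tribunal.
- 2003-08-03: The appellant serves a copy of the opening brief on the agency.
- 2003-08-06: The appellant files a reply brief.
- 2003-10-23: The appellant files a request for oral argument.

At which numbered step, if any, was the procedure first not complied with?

Step 7

Step 1 — counting 34 days from 2003-05-11 (when the determination is issued) gives a deadline of 2003-06-14; completed 2003-05-12, before the deadline.
Step 2 — 14 and 35 days from 2003-05-12 (when the notice of appeal is served) are 2003-05-26 and 2003-06-16 respectively; 2003-06-13 falls inside that range.
Step 3 — 15 and 45 days from 2003-06-13 (when the filing fee is paid) are 2003-06-28 and 2003-07-28 respectively; 2003-07-13 falls inside that range.
Step 4 — counting 7 days from 2003-07-13 (when the record is requested) gives a deadline of 2003-07-20; done 2003-07-18 — timely.
Step 5 — counting 45 days from 2003-07-18 (when the opening brief is filed) gives a deadline of 2003-09-01; 2003-08-03 is within that limit.
Step 6 — counting 14 days from 2003-08-03 (when the brief is served on the agency) gives a deadline of 2003-08-17; 2003-08-06 is within that limit.
Step 7 — 15 and 55 days from 2003-08-27 (end of the 21-day objection period, which began when the reply brief is filed on 2003-08-06) are 2003-09-11 and 2003-10-21 respectively; done 2003-10-23 — 2 days after the window closed.
That is the first point of non-compliance.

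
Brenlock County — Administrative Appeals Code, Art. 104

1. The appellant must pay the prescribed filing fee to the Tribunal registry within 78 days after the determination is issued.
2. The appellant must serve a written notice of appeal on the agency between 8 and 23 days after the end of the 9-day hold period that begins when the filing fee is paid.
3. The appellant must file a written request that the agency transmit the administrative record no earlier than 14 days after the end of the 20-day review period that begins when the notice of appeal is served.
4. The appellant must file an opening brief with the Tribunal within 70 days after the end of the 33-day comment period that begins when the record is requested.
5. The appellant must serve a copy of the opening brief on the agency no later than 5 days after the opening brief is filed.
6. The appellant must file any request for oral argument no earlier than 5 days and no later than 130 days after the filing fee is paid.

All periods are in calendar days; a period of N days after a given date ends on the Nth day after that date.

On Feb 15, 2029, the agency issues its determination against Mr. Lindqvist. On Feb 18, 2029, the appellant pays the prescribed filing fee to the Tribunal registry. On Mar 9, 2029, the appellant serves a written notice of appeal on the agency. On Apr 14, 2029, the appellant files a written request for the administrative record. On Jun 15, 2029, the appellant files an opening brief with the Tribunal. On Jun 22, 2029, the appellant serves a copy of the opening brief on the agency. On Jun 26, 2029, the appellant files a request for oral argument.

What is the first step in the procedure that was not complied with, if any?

Step 5

Step 1: 78 days after Feb 15, 2029 (when the determination is issued) is May 4, 2029; done Feb 18, 2029 — timely.
Step 2: the window is 8–23 days after Feb 27, 2029 (end of the 9-day hold period, which began when the filing fee is paid on Feb 18, 2029), so Mar 7, 2029 through Mar 22, 2029; done Mar 9, 2029, which is between those dates.
Step 3: the earliest permitted date is 14 days after Mar 29, 2029 (end of the 20-day review period, which began when the notice of appeal is served on Mar 9, 2029), i.e. Apr 12, 2029; Apr 14, 2029 is on or after that date.
Step 4: 70 days after May 17, 2029 (end of the 33-day comment period, which began when the record is requested on Apr 14, 2029) is Jul 26, 2029; Jun 15, 2029 is within that limit.
Step 5: 5 days after Jun 15, 2029 (when the opening brief is filed) is Jun 20, 2029; Jun 22, 2029 misses that deadline by 2 days.
The procedure was therefore not followed at step 5.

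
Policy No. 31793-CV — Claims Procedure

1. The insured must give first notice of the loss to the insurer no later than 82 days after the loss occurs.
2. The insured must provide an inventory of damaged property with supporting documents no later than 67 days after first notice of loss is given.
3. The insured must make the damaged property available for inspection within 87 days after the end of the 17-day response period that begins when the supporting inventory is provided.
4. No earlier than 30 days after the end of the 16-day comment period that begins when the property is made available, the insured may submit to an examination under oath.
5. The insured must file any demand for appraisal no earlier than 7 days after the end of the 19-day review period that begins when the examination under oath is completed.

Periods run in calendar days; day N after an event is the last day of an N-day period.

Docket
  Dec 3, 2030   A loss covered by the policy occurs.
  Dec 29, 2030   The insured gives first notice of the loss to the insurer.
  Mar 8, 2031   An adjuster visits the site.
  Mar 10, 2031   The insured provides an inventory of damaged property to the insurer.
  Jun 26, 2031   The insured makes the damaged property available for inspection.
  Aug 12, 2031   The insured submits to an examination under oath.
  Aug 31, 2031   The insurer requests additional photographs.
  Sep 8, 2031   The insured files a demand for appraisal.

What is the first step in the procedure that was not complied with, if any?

Step 2

(1) due by Dec 3, 2030 + 82 days = Feb 23, 2031; Dec 29, 2030 is within that limit.
(2) due by Dec 29, 2030 + 67 days = Mar 6, 2031; done Mar 10, 2031 — 4 days late.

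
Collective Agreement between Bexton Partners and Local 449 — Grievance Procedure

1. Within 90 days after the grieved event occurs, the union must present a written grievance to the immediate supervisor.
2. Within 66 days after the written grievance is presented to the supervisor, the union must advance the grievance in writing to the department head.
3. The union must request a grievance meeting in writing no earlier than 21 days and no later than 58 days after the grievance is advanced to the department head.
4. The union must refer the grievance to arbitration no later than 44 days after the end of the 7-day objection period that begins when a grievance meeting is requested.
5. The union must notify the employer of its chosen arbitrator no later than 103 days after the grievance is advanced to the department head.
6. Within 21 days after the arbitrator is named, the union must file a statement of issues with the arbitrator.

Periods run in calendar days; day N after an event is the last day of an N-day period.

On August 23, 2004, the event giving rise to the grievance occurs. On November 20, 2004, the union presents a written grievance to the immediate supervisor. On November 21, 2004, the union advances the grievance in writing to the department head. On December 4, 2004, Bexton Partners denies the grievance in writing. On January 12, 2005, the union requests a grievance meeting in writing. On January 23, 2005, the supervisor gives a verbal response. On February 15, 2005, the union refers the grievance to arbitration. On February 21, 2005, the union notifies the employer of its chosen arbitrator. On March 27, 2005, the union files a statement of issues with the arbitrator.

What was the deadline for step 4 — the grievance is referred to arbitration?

March 4, 2005

A grievance meeting is requested on January 12, 2005; the 7-day objection period therefore ends January 19, 2005, and step 4 runs from that date. 44 days after January 19, 2005 is March 4, 2005.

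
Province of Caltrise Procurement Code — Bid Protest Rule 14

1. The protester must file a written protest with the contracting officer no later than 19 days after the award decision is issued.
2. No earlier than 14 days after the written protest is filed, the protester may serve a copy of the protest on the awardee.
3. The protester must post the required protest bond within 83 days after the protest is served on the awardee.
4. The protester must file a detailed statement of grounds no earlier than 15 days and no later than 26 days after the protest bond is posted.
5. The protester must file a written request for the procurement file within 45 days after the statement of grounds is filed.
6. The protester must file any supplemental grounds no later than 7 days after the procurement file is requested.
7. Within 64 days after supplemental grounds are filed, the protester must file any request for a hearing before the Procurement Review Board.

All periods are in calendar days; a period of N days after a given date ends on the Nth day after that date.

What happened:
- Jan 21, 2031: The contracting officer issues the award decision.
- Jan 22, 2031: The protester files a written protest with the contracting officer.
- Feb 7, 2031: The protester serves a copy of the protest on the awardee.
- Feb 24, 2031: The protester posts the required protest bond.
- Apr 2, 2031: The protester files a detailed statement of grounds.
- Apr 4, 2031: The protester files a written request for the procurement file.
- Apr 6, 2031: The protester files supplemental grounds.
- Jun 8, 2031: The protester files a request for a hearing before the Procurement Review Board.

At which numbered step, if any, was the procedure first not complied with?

(1) due by Jan 21, 2031 + 19 days = Feb 9, 2031; completed Jan 22, 2031, before the deadline.
(2) permitted from Jan 22, 2031 + 14 days = Feb 5, 2031 onward; done Feb 7, 2031, after the minimum wait.
(3) due by Feb 7, 2031 + 83 days = May 1, 2031; completed Feb 24, 2031, before the deadline.
(4) the permitted window runs from Feb 24, 2031 + 15 = Mar 11, 2031 to Feb 24, 2031 + 26 = Mar 22, 2031; Apr 2, 2031 is 11 days past the end of the window.

Step 4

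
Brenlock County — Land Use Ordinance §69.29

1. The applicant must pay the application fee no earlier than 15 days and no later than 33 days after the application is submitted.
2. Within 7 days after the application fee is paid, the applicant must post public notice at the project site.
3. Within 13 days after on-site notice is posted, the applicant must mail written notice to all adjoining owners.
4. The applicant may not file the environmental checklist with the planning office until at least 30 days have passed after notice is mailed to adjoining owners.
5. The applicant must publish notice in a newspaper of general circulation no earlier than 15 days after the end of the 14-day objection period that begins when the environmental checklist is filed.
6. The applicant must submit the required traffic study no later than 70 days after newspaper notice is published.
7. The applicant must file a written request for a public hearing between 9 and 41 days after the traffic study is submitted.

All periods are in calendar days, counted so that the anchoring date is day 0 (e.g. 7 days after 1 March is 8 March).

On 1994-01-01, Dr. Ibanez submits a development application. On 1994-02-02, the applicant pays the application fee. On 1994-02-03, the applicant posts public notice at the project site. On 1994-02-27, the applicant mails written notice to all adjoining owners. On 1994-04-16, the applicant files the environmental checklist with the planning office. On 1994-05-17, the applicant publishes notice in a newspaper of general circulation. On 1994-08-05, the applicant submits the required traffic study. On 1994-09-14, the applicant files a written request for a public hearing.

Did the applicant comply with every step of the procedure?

No

Step 1: the window is 15–33 days after 1994-01-01 (when the application is submitted), so 1994-01-16 through 1994-02-03; 1994-02-02 falls inside that range.
Step 2: 7 days after 1994-02-02 (when the application fee is paid) is 1994-02-09; completed 1994-02-03, before the deadline.
Step 3: 13 days after 1994-02-03 (when on-site notice is posted) is 1994-02-16; done 1994-02-27 — 11 days late.
The procedure was therefore not followed at step 3.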